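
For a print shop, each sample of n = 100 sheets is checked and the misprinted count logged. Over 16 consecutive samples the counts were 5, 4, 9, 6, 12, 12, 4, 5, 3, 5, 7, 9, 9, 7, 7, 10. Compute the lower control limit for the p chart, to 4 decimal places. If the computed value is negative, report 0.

0.0000

p̄ = Σdᵢ / (k·n) = 114 / (16 × 100) = 0.07125
LCL = p̄ − 3·√(p̄(1−p̄)/n) = 0.07125 − 3 × 0.02572 = -0.00592 → 0 (negative, so LCL = 0)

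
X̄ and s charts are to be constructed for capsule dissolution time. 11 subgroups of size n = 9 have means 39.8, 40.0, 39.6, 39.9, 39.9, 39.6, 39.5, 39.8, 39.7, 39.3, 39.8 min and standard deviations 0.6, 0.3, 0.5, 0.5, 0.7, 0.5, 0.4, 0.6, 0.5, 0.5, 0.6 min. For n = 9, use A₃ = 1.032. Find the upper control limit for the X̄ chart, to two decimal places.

X̄̄ = (39.8 + 40.0 + 39.6 + 39.9 + 39.9 + 39.6 + 39.5 + 39.8 + 39.7 + 39.3 + 39.8) / 11 = 39.7182
s̄ = (0.6 + 0.3 + 0.5 + 0.5 + 0.7 + 0.5 + 0.4 + 0.6 + 0.5 + 0.5 + 0.6) / 11 = 0.5182
UCL = X̄̄ + A₃·s̄ = 39.7182 + 1.032 × 0.5182 = 40.2529

40.25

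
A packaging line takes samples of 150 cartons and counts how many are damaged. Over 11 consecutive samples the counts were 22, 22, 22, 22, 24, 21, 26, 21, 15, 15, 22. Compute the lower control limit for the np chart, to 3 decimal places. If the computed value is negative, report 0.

p̄ = Σdᵢ / (k·n) = 232 / (11 × 150) = 0.14061
LCL = np̄ − 3·√(np̄(1−p̄)) = 21.0909 − 3 × 4.2574 = 8.3187

8.319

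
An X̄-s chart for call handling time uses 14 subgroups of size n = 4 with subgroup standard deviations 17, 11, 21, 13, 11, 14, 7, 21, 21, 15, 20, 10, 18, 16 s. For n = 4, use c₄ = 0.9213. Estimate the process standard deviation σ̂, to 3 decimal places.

s̄ = (17 + 11 + 21 + 13 + 11 + 14 + 7 + 21 + 21 + 15 + 20 + 10 + 18 + 16) / 14 = 15.3571
σ̂ = s̄ / c₄ = 15.3571 / 0.9213 = 16.6690

16.669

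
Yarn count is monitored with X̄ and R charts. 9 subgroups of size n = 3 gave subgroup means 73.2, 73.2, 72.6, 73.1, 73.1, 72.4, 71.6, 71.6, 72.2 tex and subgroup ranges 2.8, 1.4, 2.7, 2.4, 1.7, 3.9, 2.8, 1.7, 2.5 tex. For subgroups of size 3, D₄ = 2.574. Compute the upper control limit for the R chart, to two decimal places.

6.26

R̄ = (2.8 + 1.4 + 2.7 + 2.4 + 1.7 + 3.9 + 2.8 + 1.7 + 2.5) / 9 = 21.9000 / 9 = 2.4333
UCL_R = D₄·R̄ = 2.574 × 2.4333 = 6.2634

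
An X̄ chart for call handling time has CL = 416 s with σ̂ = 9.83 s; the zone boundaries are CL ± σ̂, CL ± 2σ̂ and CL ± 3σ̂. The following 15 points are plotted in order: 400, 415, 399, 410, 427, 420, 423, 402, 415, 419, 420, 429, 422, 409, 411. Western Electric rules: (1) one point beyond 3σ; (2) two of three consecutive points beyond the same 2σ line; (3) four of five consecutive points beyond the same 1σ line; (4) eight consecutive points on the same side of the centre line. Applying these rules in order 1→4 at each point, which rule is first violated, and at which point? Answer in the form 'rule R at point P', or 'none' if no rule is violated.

Zone of each point (C = within 1σ̂, B = 1σ̂–2σ̂, A = 2σ̂–3σ̂, * = beyond 3σ̂; sign = side of CL): 1:-B, 2:-C, 3:-B, 4:-C, 5:+B, 6:+C, 7:+C, 8:-B, 9:-C, 10:+C, 11:+C, 12:+B, 13:+C, 14:-C, 15:-C
No rule fires across all 15 points.

none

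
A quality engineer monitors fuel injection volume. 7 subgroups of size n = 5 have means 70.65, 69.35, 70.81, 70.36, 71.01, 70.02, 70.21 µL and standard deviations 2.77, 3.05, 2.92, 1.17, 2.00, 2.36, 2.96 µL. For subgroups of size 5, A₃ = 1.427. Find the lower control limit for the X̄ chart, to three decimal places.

X̄̄ = (70.65 + 69.35 + 70.81 + 70.36 + 71.01 + 70.02 + 70.21) / 7 = 70.3443
s̄ = (2.77 + 3.05 + 2.92 + 1.17 + 2.00 + 2.36 + 2.96) / 7 = 2.4614
LCL = X̄̄ − A₃·s̄ = 70.3443 − 1.427 × 2.4614 = 66.8318

66.832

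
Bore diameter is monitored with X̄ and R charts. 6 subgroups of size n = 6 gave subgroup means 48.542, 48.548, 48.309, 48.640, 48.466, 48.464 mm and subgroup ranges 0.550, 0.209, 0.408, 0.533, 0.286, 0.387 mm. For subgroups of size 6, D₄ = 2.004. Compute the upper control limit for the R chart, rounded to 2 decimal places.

0.79

R̄ = (0.550 + 0.209 + 0.408 + 0.533 + 0.286 + 0.387) / 6 = 2.3730 / 6 = 0.3955
UCL_R = D₄·R̄ = 2.004 × 0.3955 = 0.7926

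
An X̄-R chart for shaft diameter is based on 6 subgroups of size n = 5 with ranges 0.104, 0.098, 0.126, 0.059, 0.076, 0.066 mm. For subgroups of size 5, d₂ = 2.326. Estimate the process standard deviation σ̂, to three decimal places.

0.038

R̄ = (0.104 + 0.098 + 0.126 + 0.059 + 0.076 + 0.066) / 6 = 0.0882
σ̂ = R̄ / d₂ = 0.0882 / 2.326 = 0.0379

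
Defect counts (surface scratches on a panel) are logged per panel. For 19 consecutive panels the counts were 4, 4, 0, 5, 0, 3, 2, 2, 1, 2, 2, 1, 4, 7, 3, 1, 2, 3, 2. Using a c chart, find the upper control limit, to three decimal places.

c̄ = (4 + 4 + 0 + 5 + 0 + 3 + 2 + 2 + 1 + 2 + 2 + 1 + 4 + 7 + 3 + 1 + 2 + 3 + 2) / 19 = 48 / 19 = 2.5263
UCL = c̄ + 3√c̄ = 2.5263 + 3 × √2.5263 = 2.5263 + 3 × 1.5894 = 7.2946

7.295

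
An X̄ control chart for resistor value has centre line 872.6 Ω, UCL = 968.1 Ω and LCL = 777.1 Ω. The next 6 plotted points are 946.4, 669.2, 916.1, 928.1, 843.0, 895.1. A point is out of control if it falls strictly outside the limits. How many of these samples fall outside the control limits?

1

Compare each point to [777.1, 968.1]: sample 2 = 669.2 < LCL.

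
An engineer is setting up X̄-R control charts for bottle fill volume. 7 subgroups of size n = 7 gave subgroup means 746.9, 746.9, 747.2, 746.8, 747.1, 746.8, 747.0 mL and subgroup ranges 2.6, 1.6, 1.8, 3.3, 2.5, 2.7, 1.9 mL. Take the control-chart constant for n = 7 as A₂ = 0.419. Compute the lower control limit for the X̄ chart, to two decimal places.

745.98

X̄̄ = (746.9 + 746.9 + 747.2 + 746.8 + 747.1 + 746.8 + 747.0) / 7 = 5228.7000 / 7 = 746.9571
R̄ = (2.6 + 1.6 + 1.8 + 3.3 + 2.5 + 2.7 + 1.9) / 7 = 16.4000 / 7 = 2.3429
LCL = X̄̄ − A₂·R̄ = 746.9571 − 0.419 × 2.3429 = 745.9755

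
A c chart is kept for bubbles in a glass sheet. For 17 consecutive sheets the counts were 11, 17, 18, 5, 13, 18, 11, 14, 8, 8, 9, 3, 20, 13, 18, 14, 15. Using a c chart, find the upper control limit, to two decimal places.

23.32

c̄ = (11 + 17 + 18 + 5 + 13 + 18 + 11 + 14 + 8 + 8 + 9 + 3 + 20 + 13 + 18 + 14 + 15) / 17 = 215 / 17 = 12.6471
UCL = c̄ + 3√c̄ = 12.6471 + 3 × √12.6471 = 12.6471 + 3 × 3.5563 = 23.3159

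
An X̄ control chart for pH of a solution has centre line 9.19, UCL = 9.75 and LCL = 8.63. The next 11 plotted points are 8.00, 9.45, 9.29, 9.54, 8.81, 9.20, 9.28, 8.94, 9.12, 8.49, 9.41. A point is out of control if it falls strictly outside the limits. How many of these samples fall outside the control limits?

Compare each point to [8.63, 9.75]: sample 1 = 8.00 < LCL; sample 10 = 8.49 < LCL.

2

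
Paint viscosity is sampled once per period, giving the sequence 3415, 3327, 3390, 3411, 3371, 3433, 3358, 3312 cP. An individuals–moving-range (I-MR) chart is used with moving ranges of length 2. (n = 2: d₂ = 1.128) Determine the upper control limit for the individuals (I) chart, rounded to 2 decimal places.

3527.20

X̄ = (3415 + 3327 + 3390 + 3411 + 3371 + 3433 + 3358 + 3312) / 8 = 3377.1250
Moving ranges: 88, 63, 21, 40, 62, 75, 46; M̄R̄ = 395.0000 / 7 = 56.4286
UCL = X̄ + 3·M̄R̄/d₂ = 3377.1250 + 3 × 56.4286 / 1.128 = 3527.2010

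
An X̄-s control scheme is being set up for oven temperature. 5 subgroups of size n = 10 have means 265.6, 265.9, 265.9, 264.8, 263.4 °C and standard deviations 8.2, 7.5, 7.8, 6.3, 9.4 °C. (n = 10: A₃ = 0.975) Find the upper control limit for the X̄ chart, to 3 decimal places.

272.764

X̄̄ = (265.6 + 265.9 + 265.9 + 264.8 + 263.4) / 5 = 265.1200
s̄ = (8.2 + 7.5 + 7.8 + 6.3 + 9.4) / 5 = 7.8400
UCL = X̄̄ + A₃·s̄ = 265.1200 + 0.975 × 7.8400 = 272.7640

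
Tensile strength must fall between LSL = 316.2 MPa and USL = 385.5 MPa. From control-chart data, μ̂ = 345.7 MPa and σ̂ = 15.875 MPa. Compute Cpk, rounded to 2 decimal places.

0.62

Cpu = (USL − μ̂) / (3σ̂) = (385.5 − 345.7) / (3 × 15.875) = 0.8357; Cpl = (μ̂ − LSL) / (3σ̂) = (345.7 − 316.2) / (3 × 15.875) = 0.6194; Cpk = min(Cpu, Cpl) = 0.6194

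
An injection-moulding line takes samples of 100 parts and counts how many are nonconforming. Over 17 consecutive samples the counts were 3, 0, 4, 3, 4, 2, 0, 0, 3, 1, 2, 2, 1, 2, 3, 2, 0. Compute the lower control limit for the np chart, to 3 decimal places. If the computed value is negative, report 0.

0.000

p̄ = Σdᵢ / (k·n) = 32 / (17 × 100) = 0.01882
LCL = np̄ − 3·√(np̄(1−p̄)) = 1.8824 − 3 × 1.3590 = -2.1947 → 0 (negative, so LCL = 0)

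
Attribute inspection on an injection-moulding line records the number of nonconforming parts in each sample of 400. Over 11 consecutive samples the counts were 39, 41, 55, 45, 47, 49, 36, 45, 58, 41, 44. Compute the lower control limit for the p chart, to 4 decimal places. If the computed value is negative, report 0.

0.0660

p̄ = Σdᵢ / (k·n) = 500 / (11 × 400) = 0.11364
LCL = p̄ − 3·√(p̄(1−p̄)/n) = 0.11364 − 3 × 0.01587 = 0.06603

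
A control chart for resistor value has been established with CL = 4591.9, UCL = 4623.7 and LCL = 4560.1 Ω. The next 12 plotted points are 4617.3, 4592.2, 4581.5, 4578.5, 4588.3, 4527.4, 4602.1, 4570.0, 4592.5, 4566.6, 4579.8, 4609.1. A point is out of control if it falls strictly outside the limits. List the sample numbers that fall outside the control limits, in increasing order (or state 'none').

6

Compare each point to [4560.1, 4623.7]: sample 6 = 4527.4 < LCL.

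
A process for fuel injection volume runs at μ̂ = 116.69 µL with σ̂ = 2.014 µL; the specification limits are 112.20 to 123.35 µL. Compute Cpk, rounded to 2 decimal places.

Cpu = (USL − μ̂) / (3σ̂) = (123.35 − 116.69) / (3 × 2.014) = 1.1023; Cpl = (μ̂ − LSL) / (3σ̂) = (116.69 − 112.20) / (3 × 2.014) = 0.7431; Cpk = min(Cpu, Cpl) = 0.7431

0.74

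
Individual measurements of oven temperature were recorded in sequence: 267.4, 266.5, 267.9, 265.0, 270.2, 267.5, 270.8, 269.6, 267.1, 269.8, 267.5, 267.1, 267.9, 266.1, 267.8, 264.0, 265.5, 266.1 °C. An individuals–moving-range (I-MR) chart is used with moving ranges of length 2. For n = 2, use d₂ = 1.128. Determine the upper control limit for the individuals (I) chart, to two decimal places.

273.02

X̄ = (267.4 + 266.5 + 267.9 + 265.0 + 270.2 + 267.5 + 270.8 + 269.6 + 267.1 + 269.8 + 267.5 + 267.1 + 267.9 + 266.1 + 267.8 + 264.0 + 265.5 + 266.1) / 18 = 267.4333
Moving ranges: 0.9, 1.4, 2.9, 5.2, 2.7, 3.3, 1.2, 2.5, 2.7, 2.3, 0.4, 0.8, 1.8, 1.7, 3.8, 1.5, 0.6; M̄R̄ = 35.7000 / 17 = 2.1000
UCL = X̄ + 3·M̄R̄/d₂ = 267.4333 + 3 × 2.1000 / 1.128 = 273.0184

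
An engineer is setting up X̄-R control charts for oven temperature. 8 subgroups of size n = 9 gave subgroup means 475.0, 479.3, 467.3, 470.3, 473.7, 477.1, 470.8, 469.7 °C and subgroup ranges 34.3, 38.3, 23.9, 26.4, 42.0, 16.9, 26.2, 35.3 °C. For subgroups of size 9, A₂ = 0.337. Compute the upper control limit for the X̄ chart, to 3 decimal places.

X̄̄ = (475.0 + 479.3 + 467.3 + 470.3 + 473.7 + 477.1 + 470.8 + 469.7) / 8 = 3783.2000 / 8 = 472.9000
R̄ = (34.3 + 38.3 + 23.9 + 26.4 + 42.0 + 16.9 + 26.2 + 35.3) / 8 = 243.3000 / 8 = 30.4125
UCL = X̄̄ + A₂·R̄ = 472.9000 + 0.337 × 30.4125 = 483.1490

483.149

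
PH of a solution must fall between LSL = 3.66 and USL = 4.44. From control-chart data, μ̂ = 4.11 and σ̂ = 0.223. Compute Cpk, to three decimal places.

Cpu = (USL − μ̂) / (3σ̂) = (4.44 − 4.11) / (3 × 0.223) = 0.4933; Cpl = (μ̂ − LSL) / (3σ̂) = (4.11 − 3.66) / (3 × 0.223) = 0.6726; Cpk = min(Cpu, Cpl) = 0.4933

0.493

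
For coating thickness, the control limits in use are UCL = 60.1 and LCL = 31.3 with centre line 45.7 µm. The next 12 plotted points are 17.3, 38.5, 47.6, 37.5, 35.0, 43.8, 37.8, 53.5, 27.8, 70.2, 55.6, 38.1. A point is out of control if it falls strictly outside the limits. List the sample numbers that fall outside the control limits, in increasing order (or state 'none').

1, 9, 10

Compare each point to [31.3, 60.1]: sample 1 = 17.3 < LCL; sample 9 = 27.8 < LCL; sample 10 = 70.2 > UCL.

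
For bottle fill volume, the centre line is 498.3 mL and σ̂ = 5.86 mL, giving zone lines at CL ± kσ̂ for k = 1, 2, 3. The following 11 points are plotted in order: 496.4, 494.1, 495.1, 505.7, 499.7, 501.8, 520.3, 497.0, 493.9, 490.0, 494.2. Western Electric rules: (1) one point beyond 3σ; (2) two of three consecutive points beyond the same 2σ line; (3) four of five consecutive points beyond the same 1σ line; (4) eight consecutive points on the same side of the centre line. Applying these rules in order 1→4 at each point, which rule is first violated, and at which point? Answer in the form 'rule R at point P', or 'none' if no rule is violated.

Zone of each point (C = within 1σ̂, B = 1σ̂–2σ̂, A = 2σ̂–3σ̂, * = beyond 3σ̂; sign = side of CL): 1:-C, 2:-C, 3:-C, 4:+B, 5:+C, 6:+C, 7:+*, 8:-C, 9:-C, 10:-B, 11:-C
Rule 1 (one point beyond the 3σ limits) is satisfied at point 7.

rule 1 at point 7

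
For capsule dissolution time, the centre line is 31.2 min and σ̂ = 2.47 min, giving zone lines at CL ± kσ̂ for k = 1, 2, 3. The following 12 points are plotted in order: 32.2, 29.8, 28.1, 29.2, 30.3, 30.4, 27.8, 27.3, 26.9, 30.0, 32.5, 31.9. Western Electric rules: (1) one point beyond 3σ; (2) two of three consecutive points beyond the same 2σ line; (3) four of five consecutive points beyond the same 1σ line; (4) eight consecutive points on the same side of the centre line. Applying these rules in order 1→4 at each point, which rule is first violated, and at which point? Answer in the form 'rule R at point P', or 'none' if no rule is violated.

Zone of each point (C = within 1σ̂, B = 1σ̂–2σ̂, A = 2σ̂–3σ̂, * = beyond 3σ̂; sign = side of CL): 1:+C, 2:-C, 3:-B, 4:-C, 5:-C, 6:-C, 7:-B, 8:-B, 9:-B, 10:-C, 11:+C, 12:+C
Rule 4 (eight consecutive points on the same side of the centre line) is satisfied at point 9.

rule 4 at point 9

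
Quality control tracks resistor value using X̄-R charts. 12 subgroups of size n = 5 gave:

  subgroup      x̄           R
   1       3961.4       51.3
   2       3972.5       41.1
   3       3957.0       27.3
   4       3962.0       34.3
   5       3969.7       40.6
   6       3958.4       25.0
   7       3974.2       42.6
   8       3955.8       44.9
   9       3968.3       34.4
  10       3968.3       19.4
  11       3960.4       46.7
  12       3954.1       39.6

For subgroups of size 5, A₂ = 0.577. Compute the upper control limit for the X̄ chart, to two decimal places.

X̄̄ = (3961.4 + 3972.5 + 3957.0 + 3962.0 + 3969.7 + 3958.4 + 3974.2 + 3955.8 + 3968.3 + 3968.3 + 3960.4 + 3954.1) / 12 = 47562.1000 / 12 = 3963.5083
R̄ = (51.3 + 41.1 + 27.3 + 34.3 + 40.6 + 25.0 + 42.6 + 44.9 + 34.4 + 19.4 + 46.7 + 39.6) / 12 = 447.2000 / 12 = 37.2667
UCL = X̄̄ + A₂·R̄ = 3963.5083 + 0.577 × 37.2667 = 3985.0112

3985.01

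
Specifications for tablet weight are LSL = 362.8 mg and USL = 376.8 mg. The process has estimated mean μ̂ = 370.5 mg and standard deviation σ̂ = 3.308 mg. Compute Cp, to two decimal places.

0.71

Cp = (USL − LSL) / (6σ̂) = (376.8 − 362.8) / (6 × 3.308) = 14.0000 / 19.8480 = 0.7054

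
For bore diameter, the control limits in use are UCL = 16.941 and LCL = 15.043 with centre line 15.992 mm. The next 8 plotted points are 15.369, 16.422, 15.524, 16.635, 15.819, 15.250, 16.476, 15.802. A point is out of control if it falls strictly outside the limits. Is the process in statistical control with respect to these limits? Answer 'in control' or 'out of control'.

in control

All 8 points lie within [15.043, 16.941].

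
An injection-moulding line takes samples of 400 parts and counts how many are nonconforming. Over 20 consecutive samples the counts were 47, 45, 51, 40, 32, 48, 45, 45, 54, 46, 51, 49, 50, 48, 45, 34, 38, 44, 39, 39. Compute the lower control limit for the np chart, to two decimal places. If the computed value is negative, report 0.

25.63

p̄ = Σdᵢ / (k·n) = 890 / (20 × 400) = 0.11125
LCL = np̄ − 3·√(np̄(1−p̄)) = 44.5000 − 3 × 6.2888 = 25.6335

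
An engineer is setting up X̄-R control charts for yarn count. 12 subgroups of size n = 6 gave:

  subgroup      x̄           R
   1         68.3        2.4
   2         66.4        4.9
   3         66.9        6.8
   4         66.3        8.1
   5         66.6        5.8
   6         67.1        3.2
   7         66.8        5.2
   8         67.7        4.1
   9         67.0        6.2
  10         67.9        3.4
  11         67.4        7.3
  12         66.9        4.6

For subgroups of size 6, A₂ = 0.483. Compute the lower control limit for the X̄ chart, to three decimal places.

64.613

X̄̄ = (68.3 + 66.4 + 66.9 + 66.3 + 66.6 + 67.1 + 66.8 + 67.7 + 67.0 + 67.9 + 67.4 + 66.9) / 12 = 805.3000 / 12 = 67.1083
R̄ = (2.4 + 4.9 + 6.8 + 8.1 + 5.8 + 3.2 + 5.2 + 4.1 + 6.2 + 3.4 + 7.3 + 4.6) / 12 = 62.0000 / 12 = 5.1667
LCL = X̄̄ − A₂·R̄ = 67.1083 − 0.483 × 5.1667 = 64.6128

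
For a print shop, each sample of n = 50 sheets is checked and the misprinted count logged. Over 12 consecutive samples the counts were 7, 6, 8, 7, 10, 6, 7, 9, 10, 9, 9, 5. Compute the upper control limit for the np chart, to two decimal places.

15.43

p̄ = Σdᵢ / (k·n) = 93 / (12 × 50) = 0.15500
UCL = np̄ + 3·√(np̄(1−p̄)) = 7.7500 + 3 × √(7.7500×0.84500) = 7.7500 + 3 × 2.5591 = 15.4272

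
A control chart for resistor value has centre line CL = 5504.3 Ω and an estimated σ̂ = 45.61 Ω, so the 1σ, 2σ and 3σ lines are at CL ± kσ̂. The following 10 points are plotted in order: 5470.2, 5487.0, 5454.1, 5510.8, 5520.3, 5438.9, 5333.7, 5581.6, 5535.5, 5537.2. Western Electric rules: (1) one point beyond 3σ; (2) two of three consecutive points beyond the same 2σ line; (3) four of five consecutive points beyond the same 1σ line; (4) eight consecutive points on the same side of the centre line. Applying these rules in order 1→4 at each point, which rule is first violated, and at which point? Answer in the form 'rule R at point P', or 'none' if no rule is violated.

rule 1 at point 7

Zone of each point (C = within 1σ̂, B = 1σ̂–2σ̂, A = 2σ̂–3σ̂, * = beyond 3σ̂; sign = side of CL): 1:-C, 2:-C, 3:-B, 4:+C, 5:+C, 6:-B, 7:-*, 8:+B, 9:+C, 10:+C
Rule 1 (one point beyond the 3σ limits) is satisfied at point 7.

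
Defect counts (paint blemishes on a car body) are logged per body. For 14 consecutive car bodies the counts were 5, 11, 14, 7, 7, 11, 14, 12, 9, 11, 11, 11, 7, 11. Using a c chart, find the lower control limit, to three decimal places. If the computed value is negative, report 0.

0.551

c̄ = (5 + 11 + 14 + 7 + 7 + 11 + 14 + 12 + 9 + 11 + 11 + 11 + 7 + 11) / 14 = 141 / 14 = 10.0714
LCL = c̄ − 3√c̄ = 10.0714 − 3 × 3.1736 = 0.5508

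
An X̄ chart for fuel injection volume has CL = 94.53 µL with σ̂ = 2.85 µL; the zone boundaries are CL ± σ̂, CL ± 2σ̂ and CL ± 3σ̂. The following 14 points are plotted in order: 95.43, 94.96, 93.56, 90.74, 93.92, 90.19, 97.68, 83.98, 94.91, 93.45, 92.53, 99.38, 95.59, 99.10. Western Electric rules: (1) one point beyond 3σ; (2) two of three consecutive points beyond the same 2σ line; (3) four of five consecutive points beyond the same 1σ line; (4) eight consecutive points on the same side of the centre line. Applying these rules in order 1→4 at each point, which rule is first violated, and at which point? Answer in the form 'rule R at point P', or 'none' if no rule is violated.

Zone of each point (C = within 1σ̂, B = 1σ̂–2σ̂, A = 2σ̂–3σ̂, * = beyond 3σ̂; sign = side of CL): 1:+C, 2:+C, 3:-C, 4:-B, 5:-C, 6:-B, 7:+B, 8:-*, 9:+C, 10:-C, 11:-C, 12:+B, 13:+C, 14:+B
Rule 1 (one point beyond the 3σ limits) is satisfied at point 8.

rule 1 at point 8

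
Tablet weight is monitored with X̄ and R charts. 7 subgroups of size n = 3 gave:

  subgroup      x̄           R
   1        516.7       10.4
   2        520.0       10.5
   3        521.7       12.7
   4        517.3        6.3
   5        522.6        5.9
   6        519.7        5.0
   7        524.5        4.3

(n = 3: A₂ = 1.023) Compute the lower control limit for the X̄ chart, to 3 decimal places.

X̄̄ = (516.7 + 520.0 + 521.7 + 517.3 + 522.6 + 519.7 + 524.5) / 7 = 3642.5000 / 7 = 520.3571
R̄ = (10.4 + 10.5 + 12.7 + 6.3 + 5.9 + 5.0 + 4.3) / 7 = 55.1000 / 7 = 7.8714
LCL = X̄̄ − A₂·R̄ = 520.3571 − 1.023 × 7.8714 = 512.3047

512.305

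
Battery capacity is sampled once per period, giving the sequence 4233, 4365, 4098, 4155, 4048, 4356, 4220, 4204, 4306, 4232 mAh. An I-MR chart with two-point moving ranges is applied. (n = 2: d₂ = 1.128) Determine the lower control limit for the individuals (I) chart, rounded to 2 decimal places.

X̄ = (4233 + 4365 + 4098 + 4155 + 4048 + 4356 + 4220 + 4204 + 4306 + 4232) / 10 = 4221.7000
Moving ranges: 132, 267, 57, 107, 308, 136, 16, 102, 74; M̄R̄ = 1199.0000 / 9 = 133.2222
LCL = X̄ − 3·M̄R̄/d₂ = 4221.7000 − 3 × 133.2222 / 1.128 = 3867.3856

3867.39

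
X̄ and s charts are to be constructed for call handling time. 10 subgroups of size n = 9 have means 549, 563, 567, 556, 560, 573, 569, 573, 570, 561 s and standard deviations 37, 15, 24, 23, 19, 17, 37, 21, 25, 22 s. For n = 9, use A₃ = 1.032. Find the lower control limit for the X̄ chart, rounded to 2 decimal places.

539.33

X̄̄ = (549 + 563 + 567 + 556 + 560 + 573 + 569 + 573 + 570 + 561) / 10 = 564.1000
s̄ = (37 + 15 + 24 + 23 + 19 + 17 + 37 + 21 + 25 + 22) / 10 = 24.0000
LCL = X̄̄ − A₃·s̄ = 564.1000 − 1.032 × 24.0000 = 539.3320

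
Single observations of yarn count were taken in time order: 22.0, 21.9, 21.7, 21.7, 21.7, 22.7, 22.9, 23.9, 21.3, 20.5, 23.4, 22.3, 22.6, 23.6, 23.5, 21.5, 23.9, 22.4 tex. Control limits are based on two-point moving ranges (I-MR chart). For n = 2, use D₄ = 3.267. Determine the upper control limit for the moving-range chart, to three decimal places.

Moving ranges: 0.1, 0.2, 0.0, 0.0, 1.0, 0.2, 1.0, 2.6, 0.8, 2.9, 1.1, 0.3, 1.0, 0.1, 2.0, 2.4, 1.5; M̄R̄ = 17.2000 / 17 = 1.0118
UCL_MR = D₄·M̄R̄ = 3.267 × 1.0118 = 3.3054

3.305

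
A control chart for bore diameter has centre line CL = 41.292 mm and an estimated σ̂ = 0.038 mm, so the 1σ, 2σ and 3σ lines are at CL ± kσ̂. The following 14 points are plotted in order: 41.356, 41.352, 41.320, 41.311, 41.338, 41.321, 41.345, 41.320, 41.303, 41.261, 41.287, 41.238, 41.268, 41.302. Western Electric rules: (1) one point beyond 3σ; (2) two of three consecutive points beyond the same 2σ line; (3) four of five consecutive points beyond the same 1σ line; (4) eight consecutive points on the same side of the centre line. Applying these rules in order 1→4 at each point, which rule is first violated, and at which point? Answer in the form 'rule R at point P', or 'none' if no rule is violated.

rule 4 at point 8

Zone of each point (C = within 1σ̂, B = 1σ̂–2σ̂, A = 2σ̂–3σ̂, * = beyond 3σ̂; sign = side of CL): 1:+B, 2:+B, 3:+C, 4:+C, 5:+B, 6:+C, 7:+B, 8:+C, 9:+C, 10:-C, 11:-C, 12:-B, 13:-C, 14:+C
Rule 4 (eight consecutive points on the same side of the centre line) is satisfied at point 8.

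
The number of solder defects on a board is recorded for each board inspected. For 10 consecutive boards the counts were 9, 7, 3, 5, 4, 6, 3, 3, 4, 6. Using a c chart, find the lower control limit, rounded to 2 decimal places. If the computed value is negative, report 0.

c̄ = (9 + 7 + 3 + 5 + 4 + 6 + 3 + 3 + 4 + 6) / 10 = 50 / 10 = 5.0000
LCL = c̄ − 3√c̄ = 5.0000 − 3 × 2.2361 = -1.7082 → 0 (cannot be negative)

0.00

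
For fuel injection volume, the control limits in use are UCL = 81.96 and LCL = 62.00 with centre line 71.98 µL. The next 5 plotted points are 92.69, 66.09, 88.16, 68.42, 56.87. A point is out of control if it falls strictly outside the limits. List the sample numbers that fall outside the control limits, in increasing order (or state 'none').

1, 3, 5

Compare each point to [62.00, 81.96]: sample 1 = 92.69 > UCL; sample 3 = 88.16 > UCL; sample 5 = 56.87 < LCL.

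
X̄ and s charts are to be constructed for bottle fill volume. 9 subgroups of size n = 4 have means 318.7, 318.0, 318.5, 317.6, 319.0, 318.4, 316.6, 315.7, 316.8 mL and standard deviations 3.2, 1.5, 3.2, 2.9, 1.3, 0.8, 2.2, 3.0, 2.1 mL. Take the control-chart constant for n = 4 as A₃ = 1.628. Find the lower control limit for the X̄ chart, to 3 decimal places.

314.046

X̄̄ = (318.7 + 318.0 + 318.5 + 317.6 + 319.0 + 318.4 + 316.6 + 315.7 + 316.8) / 9 = 317.7000
s̄ = (3.2 + 1.5 + 3.2 + 2.9 + 1.3 + 0.8 + 2.2 + 3.0 + 2.1) / 9 = 2.2444
LCL = X̄̄ − A₃·s̄ = 317.7000 − 1.628 × 2.2444 = 314.0460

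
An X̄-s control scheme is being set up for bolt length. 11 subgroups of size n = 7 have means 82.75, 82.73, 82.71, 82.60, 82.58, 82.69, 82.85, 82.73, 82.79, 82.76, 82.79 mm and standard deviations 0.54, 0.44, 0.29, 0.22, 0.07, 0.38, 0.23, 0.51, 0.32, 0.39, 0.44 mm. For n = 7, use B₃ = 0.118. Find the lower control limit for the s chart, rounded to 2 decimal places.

0.04

s̄ = (0.54 + 0.44 + 0.29 + 0.22 + 0.07 + 0.38 + 0.23 + 0.51 + 0.32 + 0.39 + 0.44) / 11 = 0.3482
LCL_s = B₃·s̄ = 0.118 × 0.3482 = 0.0411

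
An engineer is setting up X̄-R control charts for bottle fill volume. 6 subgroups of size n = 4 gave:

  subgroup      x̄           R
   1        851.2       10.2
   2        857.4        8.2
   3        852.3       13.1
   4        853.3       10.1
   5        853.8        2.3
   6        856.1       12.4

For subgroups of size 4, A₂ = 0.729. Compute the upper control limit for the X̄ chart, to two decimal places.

860.86

X̄̄ = (851.2 + 857.4 + 852.3 + 853.3 + 853.8 + 856.1) / 6 = 5124.1000 / 6 = 854.0167
R̄ = (10.2 + 8.2 + 13.1 + 10.1 + 2.3 + 12.4) / 6 = 56.3000 / 6 = 9.3833
UCL = X̄̄ + A₂·R̄ = 854.0167 + 0.729 × 9.3833 = 860.8571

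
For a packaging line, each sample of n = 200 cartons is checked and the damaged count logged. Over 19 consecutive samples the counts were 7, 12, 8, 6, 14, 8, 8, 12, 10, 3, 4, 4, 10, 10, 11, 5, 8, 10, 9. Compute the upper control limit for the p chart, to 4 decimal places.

p̄ = Σdᵢ / (k·n) = 159 / (19 × 200) = 0.04184
UCL = p̄ + 3·√(p̄(1−p̄)/n) = 0.04184 + 3 × √(0.04184×0.95816/200) = 0.04184 + 3 × 0.01416 = 0.08432

0.0843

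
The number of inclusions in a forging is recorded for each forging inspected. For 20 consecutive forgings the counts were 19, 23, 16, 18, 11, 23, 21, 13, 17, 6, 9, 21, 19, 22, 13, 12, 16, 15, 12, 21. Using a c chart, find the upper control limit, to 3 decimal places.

c̄ = (19 + 23 + 16 + 18 + 11 + 23 + 21 + 13 + 17 + 6 + 9 + 21 + 19 + 22 + 13 + 12 + 16 + 15 + 12 + 21) / 20 = 327 / 20 = 16.3500
UCL = c̄ + 3√c̄ = 16.3500 + 3 × √16.3500 = 16.3500 + 3 × 4.0435 = 28.4805

28.481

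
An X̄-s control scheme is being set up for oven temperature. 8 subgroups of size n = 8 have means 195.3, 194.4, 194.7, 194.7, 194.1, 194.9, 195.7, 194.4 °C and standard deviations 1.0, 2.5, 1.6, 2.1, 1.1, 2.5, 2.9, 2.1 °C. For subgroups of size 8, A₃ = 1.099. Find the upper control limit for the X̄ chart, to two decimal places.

196.95

X̄̄ = (195.3 + 194.4 + 194.7 + 194.7 + 194.1 + 194.9 + 195.7 + 194.4) / 8 = 194.7750
s̄ = (1.0 + 2.5 + 1.6 + 2.1 + 1.1 + 2.5 + 2.9 + 2.1) / 8 = 1.9750
UCL = X̄̄ + A₃·s̄ = 194.7750 + 1.099 × 1.9750 = 196.9455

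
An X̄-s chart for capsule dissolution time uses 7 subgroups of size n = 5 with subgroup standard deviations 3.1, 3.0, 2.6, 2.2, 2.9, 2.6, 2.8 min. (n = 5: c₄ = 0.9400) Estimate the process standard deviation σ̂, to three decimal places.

2.918

s̄ = (3.1 + 3.0 + 2.6 + 2.2 + 2.9 + 2.6 + 2.8) / 7 = 2.7429
σ̂ = s̄ / c₄ = 2.7429 / 0.9400 = 2.9179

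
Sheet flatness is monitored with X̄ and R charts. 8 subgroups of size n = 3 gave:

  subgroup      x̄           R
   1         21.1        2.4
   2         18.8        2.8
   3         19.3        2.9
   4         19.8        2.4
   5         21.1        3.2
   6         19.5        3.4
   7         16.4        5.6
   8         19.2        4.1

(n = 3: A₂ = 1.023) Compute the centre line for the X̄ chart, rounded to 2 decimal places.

X̄̄ = (21.1 + 18.8 + 19.3 + 19.8 + 21.1 + 19.5 + 16.4 + 19.2) / 8 = 155.2000 / 8 = 19.4000
CL = X̄̄ = 19.4000

19.40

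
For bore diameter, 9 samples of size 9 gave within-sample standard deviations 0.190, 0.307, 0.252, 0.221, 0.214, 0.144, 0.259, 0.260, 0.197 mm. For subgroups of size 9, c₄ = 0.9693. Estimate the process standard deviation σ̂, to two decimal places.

s̄ = (0.190 + 0.307 + 0.252 + 0.221 + 0.214 + 0.144 + 0.259 + 0.260 + 0.197) / 9 = 0.2271
σ̂ = s̄ / c₄ = 0.2271 / 0.9693 = 0.2343

0.23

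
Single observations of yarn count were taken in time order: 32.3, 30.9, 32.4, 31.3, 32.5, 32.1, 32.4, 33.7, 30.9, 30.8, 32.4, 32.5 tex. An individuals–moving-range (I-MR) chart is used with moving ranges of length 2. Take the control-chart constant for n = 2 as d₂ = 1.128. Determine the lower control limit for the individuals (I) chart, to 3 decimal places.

29.164

X̄ = (32.3 + 30.9 + 32.4 + 31.3 + 32.5 + 32.1 + 32.4 + 33.7 + 30.9 + 30.8 + 32.4 + 32.5) / 12 = 32.0167
Moving ranges: 1.4, 1.5, 1.1, 1.2, 0.4, 0.3, 1.3, 2.8, 0.1, 1.6, 0.1; M̄R̄ = 11.8000 / 11 = 1.0727
LCL = X̄ − 3·M̄R̄/d₂ = 32.0167 − 3 × 1.0727 / 1.128 = 29.1637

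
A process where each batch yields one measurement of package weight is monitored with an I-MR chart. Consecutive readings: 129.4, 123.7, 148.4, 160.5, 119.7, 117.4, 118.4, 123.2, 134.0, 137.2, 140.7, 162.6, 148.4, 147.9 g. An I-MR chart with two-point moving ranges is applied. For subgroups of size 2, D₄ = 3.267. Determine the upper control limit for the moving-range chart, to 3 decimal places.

Moving ranges: 5.7, 24.7, 12.1, 40.8, 2.3, 1.0, 4.8, 10.8, 3.2, 3.5, 21.9, 14.2, 0.5; M̄R̄ = 145.5000 / 13 = 11.1923
UCL_MR = D₄·M̄R̄ = 3.267 × 11.1923 = 36.5653

36.565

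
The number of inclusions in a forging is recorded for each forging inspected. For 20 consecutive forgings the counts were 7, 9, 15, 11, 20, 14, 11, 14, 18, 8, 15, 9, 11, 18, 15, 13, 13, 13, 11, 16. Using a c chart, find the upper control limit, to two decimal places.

23.89

c̄ = (7 + 9 + 15 + 11 + 20 + 14 + 11 + 14 + 18 + 8 + 15 + 9 + 11 + 18 + 15 + 13 + 13 + 13 + 11 + 16) / 20 = 261 / 20 = 13.0500
UCL = c̄ + 3√c̄ = 13.0500 + 3 × √13.0500 = 13.0500 + 3 × 3.6125 = 23.8874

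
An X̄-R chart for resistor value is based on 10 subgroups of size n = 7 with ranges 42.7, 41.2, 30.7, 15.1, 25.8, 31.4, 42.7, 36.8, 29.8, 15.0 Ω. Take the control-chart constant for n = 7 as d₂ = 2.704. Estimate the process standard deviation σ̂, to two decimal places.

R̄ = (42.7 + 41.2 + 30.7 + 15.1 + 25.8 + 31.4 + 42.7 + 36.8 + 29.8 + 15.0) / 10 = 31.1200
σ̂ = R̄ / d₂ = 31.1200 / 2.704 = 11.5089

11.51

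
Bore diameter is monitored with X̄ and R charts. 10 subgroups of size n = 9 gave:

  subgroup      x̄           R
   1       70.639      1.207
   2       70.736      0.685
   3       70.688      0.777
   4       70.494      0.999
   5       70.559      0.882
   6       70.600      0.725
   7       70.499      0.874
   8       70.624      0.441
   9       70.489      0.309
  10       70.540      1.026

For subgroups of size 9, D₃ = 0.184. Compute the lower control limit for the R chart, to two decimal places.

0.15

R̄ = (1.207 + 0.685 + 0.777 + 0.999 + 0.882 + 0.725 + 0.874 + 0.441 + 0.309 + 1.026) / 10 = 7.9250 / 10 = 0.7925
LCL_R = D₃·R̄ = 0.184 × 0.7925 = 0.1458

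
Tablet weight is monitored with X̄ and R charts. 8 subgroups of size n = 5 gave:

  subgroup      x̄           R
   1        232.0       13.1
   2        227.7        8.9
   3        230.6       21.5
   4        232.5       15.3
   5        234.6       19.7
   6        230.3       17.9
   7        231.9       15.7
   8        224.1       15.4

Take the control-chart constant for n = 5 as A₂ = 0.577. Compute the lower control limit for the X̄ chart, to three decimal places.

X̄̄ = (232.0 + 227.7 + 230.6 + 232.5 + 234.6 + 230.3 + 231.9 + 224.1) / 8 = 1843.7000 / 8 = 230.4625
R̄ = (13.1 + 8.9 + 21.5 + 15.3 + 19.7 + 17.9 + 15.7 + 15.4) / 8 = 127.5000 / 8 = 15.9375
LCL = X̄̄ − A₂·R̄ = 230.4625 − 0.577 × 15.9375 = 221.2666

221.267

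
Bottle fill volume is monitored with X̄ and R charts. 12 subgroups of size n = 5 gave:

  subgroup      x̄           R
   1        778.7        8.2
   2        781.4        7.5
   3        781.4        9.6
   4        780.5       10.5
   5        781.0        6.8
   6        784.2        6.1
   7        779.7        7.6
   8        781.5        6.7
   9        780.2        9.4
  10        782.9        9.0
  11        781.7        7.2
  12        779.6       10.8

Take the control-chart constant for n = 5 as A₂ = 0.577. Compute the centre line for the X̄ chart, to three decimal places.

X̄̄ = (778.7 + 781.4 + 781.4 + 780.5 + 781.0 + 784.2 + 779.7 + 781.5 + 780.2 + 782.9 + 781.7 + 779.6) / 12 = 9372.8000 / 12 = 781.0667
CL = X̄̄ = 781.0667

781.067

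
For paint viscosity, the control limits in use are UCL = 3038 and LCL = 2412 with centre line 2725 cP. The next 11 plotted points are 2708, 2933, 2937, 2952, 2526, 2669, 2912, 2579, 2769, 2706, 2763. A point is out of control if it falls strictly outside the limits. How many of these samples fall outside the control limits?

0

All 11 points lie within [2412, 3038].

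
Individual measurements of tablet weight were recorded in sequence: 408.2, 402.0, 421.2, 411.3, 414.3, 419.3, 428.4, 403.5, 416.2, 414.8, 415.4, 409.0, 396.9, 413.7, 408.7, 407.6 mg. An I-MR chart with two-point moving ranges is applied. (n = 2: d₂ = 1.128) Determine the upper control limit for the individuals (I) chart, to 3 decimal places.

X̄ = (408.2 + 402.0 + 421.2 + 411.3 + 414.3 + 419.3 + 428.4 + 403.5 + 416.2 + 414.8 + 415.4 + 409.0 + 396.9 + 413.7 + 408.7 + 407.6) / 16 = 411.9062
Moving ranges: 6.2, 19.2, 9.9, 3.0, 5.0, 9.1, 24.9, 12.7, 1.4, 0.6, 6.4, 12.1, 16.8, 5.0, 1.1; M̄R̄ = 133.4000 / 15 = 8.8933
UCL = X̄ + 3·M̄R̄/d₂ = 411.9062 + 3 × 8.8933 / 1.128 = 435.5587

435.559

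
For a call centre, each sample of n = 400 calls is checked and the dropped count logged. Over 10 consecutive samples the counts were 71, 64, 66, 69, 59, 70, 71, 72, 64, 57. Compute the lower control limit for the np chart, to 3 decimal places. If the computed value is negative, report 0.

p̄ = Σdᵢ / (k·n) = 663 / (10 × 400) = 0.16575
LCL = np̄ − 3·√(np̄(1−p̄)) = 66.3000 − 3 × 7.4371 = 43.9886

43.989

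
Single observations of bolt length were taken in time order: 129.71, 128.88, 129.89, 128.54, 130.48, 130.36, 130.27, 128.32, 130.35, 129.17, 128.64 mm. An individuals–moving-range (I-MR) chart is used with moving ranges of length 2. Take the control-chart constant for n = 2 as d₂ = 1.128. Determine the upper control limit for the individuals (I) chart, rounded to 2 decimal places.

132.44

X̄ = (129.71 + 128.88 + 129.89 + 128.54 + 130.48 + 130.36 + 130.27 + 128.32 + 130.35 + 129.17 + 128.64) / 11 = 129.5100
Moving ranges: 0.83, 1.01, 1.35, 1.94, 0.12, 0.09, 1.95, 2.03, 1.18, 0.53; M̄R̄ = 11.0300 / 10 = 1.1030
UCL = X̄ + 3·M̄R̄/d₂ = 129.5100 + 3 × 1.1030 / 1.128 = 132.4435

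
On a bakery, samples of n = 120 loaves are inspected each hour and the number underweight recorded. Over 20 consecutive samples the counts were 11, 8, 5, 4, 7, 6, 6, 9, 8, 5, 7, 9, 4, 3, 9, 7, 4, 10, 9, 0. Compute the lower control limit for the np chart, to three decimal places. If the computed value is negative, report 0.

0.000

p̄ = Σdᵢ / (k·n) = 131 / (20 × 120) = 0.05458
LCL = np̄ − 3·√(np̄(1−p̄)) = 6.5500 − 3 × 2.4885 = -0.9154 → 0 (negative, so LCL = 0)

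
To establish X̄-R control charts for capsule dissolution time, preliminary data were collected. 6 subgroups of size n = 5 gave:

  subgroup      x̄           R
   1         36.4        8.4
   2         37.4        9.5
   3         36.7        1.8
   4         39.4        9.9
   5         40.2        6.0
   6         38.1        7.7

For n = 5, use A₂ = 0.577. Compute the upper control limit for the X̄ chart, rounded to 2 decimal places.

X̄̄ = (36.4 + 37.4 + 36.7 + 39.4 + 40.2 + 38.1) / 6 = 228.2000 / 6 = 38.0333
R̄ = (8.4 + 9.5 + 1.8 + 9.9 + 6.0 + 7.7) / 6 = 43.3000 / 6 = 7.2167
UCL = X̄̄ + A₂·R̄ = 38.0333 + 0.577 × 7.2167 = 42.1974

42.20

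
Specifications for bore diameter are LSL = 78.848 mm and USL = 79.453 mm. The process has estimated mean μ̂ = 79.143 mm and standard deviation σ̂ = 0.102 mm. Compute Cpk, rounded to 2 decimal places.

0.96

Cpu = (USL − μ̂) / (3σ̂) = (79.453 − 79.143) / (3 × 0.102) = 1.0131; Cpl = (μ̂ − LSL) / (3σ̂) = (79.143 − 78.848) / (3 × 0.102) = 0.9641; Cpk = min(Cpu, Cpl) = 0.9641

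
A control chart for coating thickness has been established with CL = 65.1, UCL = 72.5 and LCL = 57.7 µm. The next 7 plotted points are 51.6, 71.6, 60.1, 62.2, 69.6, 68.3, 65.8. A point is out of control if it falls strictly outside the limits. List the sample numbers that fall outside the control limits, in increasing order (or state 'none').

1

Compare each point to [57.7, 72.5]: sample 1 = 51.6 < LCL.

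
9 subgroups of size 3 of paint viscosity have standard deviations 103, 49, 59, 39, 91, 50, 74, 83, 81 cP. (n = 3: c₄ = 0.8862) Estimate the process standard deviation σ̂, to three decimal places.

s̄ = (103 + 49 + 59 + 39 + 91 + 50 + 74 + 83 + 81) / 9 = 69.8889
σ̂ = s̄ / c₄ = 69.8889 / 0.8862 = 78.8636

78.864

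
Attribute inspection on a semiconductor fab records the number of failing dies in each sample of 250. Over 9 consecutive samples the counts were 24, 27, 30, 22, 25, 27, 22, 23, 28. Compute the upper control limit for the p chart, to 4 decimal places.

0.1586

p̄ = Σdᵢ / (k·n) = 228 / (9 × 250) = 0.10133
UCL = p̄ + 3·√(p̄(1−p̄)/n) = 0.10133 + 3 × √(0.10133×0.89867/250) = 0.10133 + 3 × 0.01909 = 0.15859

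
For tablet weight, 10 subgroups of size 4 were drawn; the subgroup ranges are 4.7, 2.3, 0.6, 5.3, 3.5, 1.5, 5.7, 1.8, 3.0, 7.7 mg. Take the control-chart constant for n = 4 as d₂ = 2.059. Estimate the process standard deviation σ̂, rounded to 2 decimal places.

R̄ = (4.7 + 2.3 + 0.6 + 5.3 + 3.5 + 1.5 + 5.7 + 1.8 + 3.0 + 7.7) / 10 = 3.6100
σ̂ = R̄ / d₂ = 3.6100 / 2.059 = 1.7533

1.75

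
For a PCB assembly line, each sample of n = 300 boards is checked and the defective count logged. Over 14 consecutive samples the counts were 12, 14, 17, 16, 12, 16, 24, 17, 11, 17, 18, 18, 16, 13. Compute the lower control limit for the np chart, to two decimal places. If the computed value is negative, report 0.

4.18

p̄ = Σdᵢ / (k·n) = 221 / (14 × 300) = 0.05262
LCL = np̄ − 3·√(np̄(1−p̄)) = 15.7857 − 3 × 3.8672 = 4.1842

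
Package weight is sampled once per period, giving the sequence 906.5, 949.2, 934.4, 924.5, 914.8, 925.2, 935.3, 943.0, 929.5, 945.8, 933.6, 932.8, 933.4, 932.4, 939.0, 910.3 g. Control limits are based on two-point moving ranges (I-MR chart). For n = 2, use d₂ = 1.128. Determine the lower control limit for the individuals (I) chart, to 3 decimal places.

897.805

X̄ = (906.5 + 949.2 + 934.4 + 924.5 + 914.8 + 925.2 + 935.3 + 943.0 + 929.5 + 945.8 + 933.6 + 932.8 + 933.4 + 932.4 + 939.0 + 910.3) / 16 = 930.6063
Moving ranges: 42.7, 14.8, 9.9, 9.7, 10.4, 10.1, 7.7, 13.5, 16.3, 12.2, 0.8, 0.6, 1.0, 6.6, 28.7; M̄R̄ = 185.0000 / 15 = 12.3333
LCL = X̄ − 3·M̄R̄/d₂ = 930.6063 − 3 × 12.3333 / 1.128 = 897.8048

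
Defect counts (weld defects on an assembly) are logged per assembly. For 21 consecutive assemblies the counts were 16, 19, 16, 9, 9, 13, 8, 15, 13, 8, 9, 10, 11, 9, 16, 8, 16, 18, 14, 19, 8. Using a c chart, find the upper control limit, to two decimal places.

c̄ = (16 + 19 + 16 + 9 + 9 + 13 + 8 + 15 + 13 + 8 + 9 + 10 + 11 + 9 + 16 + 8 + 16 + 18 + 14 + 19 + 8) / 21 = 264 / 21 = 12.5714
UCL = c̄ + 3√c̄ = 12.5714 + 3 × √12.5714 = 12.5714 + 3 × 3.5456 = 23.2083

23.21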